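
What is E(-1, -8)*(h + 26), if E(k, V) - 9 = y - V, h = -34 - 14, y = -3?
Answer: -308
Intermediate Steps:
h = -48
E(k, V) = 6 - V (E(k, V) = 9 + (-3 - V) = 6 - V)
E(-1, -8)*(h + 26) = (6 - 1*(-8))*(-48 + 26) = (6 + 8)*(-22) = 14*(-22) = -308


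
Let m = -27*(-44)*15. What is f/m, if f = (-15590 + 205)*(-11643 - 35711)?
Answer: 72854129/1782 ≈ 40883.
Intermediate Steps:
f = 728541290 (f = -15385*(-47354) = 728541290)
m = 17820 (m = 1188*15 = 17820)
f/m = 728541290/17820 = 728541290*(1/17820) = 72854129/1782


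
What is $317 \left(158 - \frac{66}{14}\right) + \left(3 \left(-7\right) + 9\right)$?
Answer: $\frac{340057}{7} \approx 48580.0$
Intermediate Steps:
$317 \left(158 - \frac{66}{14}\right) + \left(3 \left(-7\right) + 9\right) = 317 \left(158 - \frac{33}{7}\right) + \left(-21 + 9\right) = 317 \left(158 - \frac{33}{7}\right) - 12 = 317 \cdot \frac{1073}{7} - 12 = \frac{340141}{7} - 12 = \frac{340057}{7}$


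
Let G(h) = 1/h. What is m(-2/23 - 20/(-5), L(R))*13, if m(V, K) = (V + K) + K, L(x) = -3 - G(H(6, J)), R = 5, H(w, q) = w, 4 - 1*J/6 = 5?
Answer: -2171/69 ≈ -31.464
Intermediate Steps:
J = -6 (J = 24 - 6*5 = 24 - 30 = -6)
L(x) = -19/6 (L(x) = -3 - 1/6 = -19/6)
m(V, K) = V + 2*K (m(V, K) = (K + V) + K = V + 2*K)
m(-2/23 - 20/(-5), L(R))*13 = ((-2/23 - 20/(-5)) + 2*(-19/6))*13 = ((-2*1/23 - 20*(-1/5)) - 19/3)*13 = ((-2/23 + 4) - 19/3)*13 = (90/23 - 19/3)*13 = -167/69*13 = -2171/69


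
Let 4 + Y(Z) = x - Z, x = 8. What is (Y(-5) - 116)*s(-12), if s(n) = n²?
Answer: -15408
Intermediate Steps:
Y(Z) = 4 - Z (Y(Z) = -4 + (8 - Z) = 4 - Z)
(Y(-5) - 116)*s(-12) = ((4 - 1*(-5)) - 116)*(-12)² = ((4 + 5) - 116)*144 = (9 - 116)*144 = -107*144 = -15408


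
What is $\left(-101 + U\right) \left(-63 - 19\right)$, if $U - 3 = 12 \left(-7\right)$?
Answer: $14924$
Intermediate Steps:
$U = -81$ ($U = 3 + 12 \left(-7\right) = 3 - 84 = -81$)
$\left(-101 + U\right) \left(-63 - 19\right) = \left(-101 - 81\right) \left(-63 - 19\right) = - 182 \left(-63 - 19\right) = \left(-182\right) \left(-82\right) = 14924$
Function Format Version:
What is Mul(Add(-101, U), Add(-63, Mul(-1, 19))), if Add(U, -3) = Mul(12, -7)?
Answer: 14924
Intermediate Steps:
U = -81 (U = Add(3, Mul(12, -7)) = Add(3, -84) = -81)
Mul(Add(-101, U), Add(-63, Mul(-1, 19))) = Mul(Add(-101, -81), Add(-63, Mul(-1, 19))) = Mul(-182, Add(-63, -19)) = Mul(-182, -82) = 14924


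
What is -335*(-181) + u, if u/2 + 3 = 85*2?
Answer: 60969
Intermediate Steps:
u = 334 (u = -6 + 2*(85*2) = -6 + 2*170 = -6 + 340 = 334)
-335*(-181) + u = -335*(-181) + 334 = 60635 + 334 = 60969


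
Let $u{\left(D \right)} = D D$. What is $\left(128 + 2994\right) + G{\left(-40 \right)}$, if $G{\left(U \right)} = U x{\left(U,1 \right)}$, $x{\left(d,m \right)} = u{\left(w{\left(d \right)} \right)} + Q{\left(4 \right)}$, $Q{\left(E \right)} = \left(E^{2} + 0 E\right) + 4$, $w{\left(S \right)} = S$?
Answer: $-61678$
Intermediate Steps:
$u{\left(D \right)} = D^{2}$
$Q{\left(E \right)} = 4 + E^{2}$ ($Q{\left(E \right)} = \left(E^{2} + 0\right) + 4 = E^{2} + 4 = 4 + E^{2}$)
$x{\left(d,m \right)} = 20 + d^{2}$ ($x{\left(d,m \right)} = d^{2} + \left(4 + 4^{2}\right) = d^{2} + \left(4 + 16\right) = d^{2} + 20 = 20 + d^{2}$)
$G{\left(U \right)} = U \left(20 + U^{2}\right)$
$\left(128 + 2994\right) + G{\left(-40 \right)} = \left(128 + 2994\right) - 40 \left(20 + \left(-40\right)^{2}\right) = 3122 - 40 \left(20 + 1600\right) = 3122 - 64800 = -61678$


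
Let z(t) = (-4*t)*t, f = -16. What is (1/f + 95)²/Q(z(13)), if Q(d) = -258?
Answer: -2307361/66048 ≈ -34.935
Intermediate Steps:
z(t) = -4*t²
(1/f + 95)²/Q(z(13)) = (1/(-16) + 95)²/(-258) = (-1/16 + 95)²*(-1/258) = (1519/16)²*(-1/258) = (2307361/256)*(-1/258) = -2307361/66048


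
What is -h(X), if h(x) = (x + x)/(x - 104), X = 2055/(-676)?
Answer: -4110/72359 ≈ -0.056800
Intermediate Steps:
X = -2055/676 (X = 2055*(-1/676) = -2055/676 ≈ -3.0399)
h(x) = 2*x/(-104 + x) (h(x) = (2*x)/(-104 + x) = 2*x/(-104 + x))
-h(X) = -2*(-2055)/(676*(-104 - 2055/676)) = -2*(-2055)/(676*(-72359/676)) = -2*(-2055)*(-676)/(676*72359) = -1*4110/72359 = -4110/72359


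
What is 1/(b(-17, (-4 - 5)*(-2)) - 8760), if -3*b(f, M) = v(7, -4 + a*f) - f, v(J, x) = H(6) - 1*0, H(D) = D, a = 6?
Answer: -3/26303 ≈ -0.00011406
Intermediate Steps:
v(J, x) = 6 (v(J, x) = 6 - 1*0 = 6 + 0 = 6)
b(f, M) = -2 + f/3 (b(f, M) = -(6 - f)/3 = -2 + f/3)
1/(b(-17, (-4 - 5)*(-2)) - 8760) = 1/((-2 + (⅓)*(-17)) - 8760) = 1/((-2 - 17/3) - 8760) = 1/(-23/3 - 8760) = 1/(-26303/3) = -3/26303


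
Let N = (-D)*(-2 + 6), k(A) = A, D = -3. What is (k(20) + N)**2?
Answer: 1024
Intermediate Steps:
N = 12 (N = (-1*(-3))*(-2 + 6) = 3*4 = 12)
(k(20) + N)**2 = (20 + 12)**2 = 32**2 = 1024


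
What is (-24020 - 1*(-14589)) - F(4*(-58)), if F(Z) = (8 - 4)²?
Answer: -9447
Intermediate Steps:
F(Z) = 16 (F(Z) = 4² = 16)
(-24020 - 1*(-14589)) - F(4*(-58)) = (-24020 - 1*(-14589)) - 1*16 = (-24020 + 14589) - 16 = -9431 - 16 = -9447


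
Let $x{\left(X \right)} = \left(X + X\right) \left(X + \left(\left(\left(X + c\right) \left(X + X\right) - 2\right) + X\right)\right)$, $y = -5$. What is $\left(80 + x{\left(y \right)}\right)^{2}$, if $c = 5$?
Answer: $40000$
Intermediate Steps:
$x{\left(X \right)} = 2 X \left(-2 + 2 X + 2 X \left(5 + X\right)\right)$ ($x{\left(X \right)} = \left(X + X\right) \left(X + \left(\left(\left(X + 5\right) \left(X + X\right) - 2\right) + X\right)\right) = 2 X \left(X + \left(\left(\left(5 + X\right) 2 X - 2\right) + X\right)\right) = 2 X \left(X + \left(\left(2 X \left(5 + X\right) - 2\right) + X\right)\right) = 2 X \left(X + \left(\left(-2 + 2 X \left(5 + X\right)\right) + X\right)\right) = 2 X \left(X + \left(-2 + X + 2 X \left(5 + X\right)\right)\right) = 2 X \left(-2 + 2 X + 2 X \left(5 + X\right)\right)$)
$\left(80 + x{\left(y \right)}\right)^{2} = \left(80 + 4 \left(-5\right) \left(-1 + \left(-5\right)^{2} + 6 \left(-5\right)\right)\right)^{2} = \left(80 + 4 \left(-5\right) \left(-1 + 25 - 30\right)\right)^{2} = \left(80 + 4 \left(-5\right) \left(-6\right)\right)^{2} = \left(80 + 120\right)^{2} = 200^{2} = 40000$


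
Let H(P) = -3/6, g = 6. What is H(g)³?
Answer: -⅛ ≈ -0.12500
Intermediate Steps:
H(P) = -½ (H(P) = -3*⅙ = -½)
H(g)³ = (-½)³ = -⅛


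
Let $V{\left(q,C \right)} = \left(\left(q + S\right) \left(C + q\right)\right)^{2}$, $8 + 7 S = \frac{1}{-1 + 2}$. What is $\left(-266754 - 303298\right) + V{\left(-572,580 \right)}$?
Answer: $20443004$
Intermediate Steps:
$S = -1$ ($S = - \frac{8}{7} + \frac{1}{7 \left(-1 + 2\right)} = - \frac{8}{7} + \frac{1}{7 \cdot 1} = - \frac{8}{7} + \frac{1}{7} \cdot 1 = - \frac{8}{7} + \frac{1}{7} = -1$)
$V{\left(q,C \right)} = \left(-1 + q\right)^{2} \left(C + q\right)^{2}$ ($V{\left(q,C \right)} = \left(\left(q - 1\right) \left(C + q\right)\right)^{2} = \left(\left(-1 + q\right) \left(C + q\right)\right)^{2} = \left(-1 + q\right)^{2} \left(C + q\right)^{2}$)
$\left(-266754 - 303298\right) + V{\left(-572,580 \right)} = \left(-266754 - 303298\right) + \left(-1 - 572\right)^{2} \left(580 - 572\right)^{2} = -570052 + \left(-573\right)^{2} \cdot 8^{2} = -570052 + 328329 \cdot 64 = -570052 + 21013056 = 20443004$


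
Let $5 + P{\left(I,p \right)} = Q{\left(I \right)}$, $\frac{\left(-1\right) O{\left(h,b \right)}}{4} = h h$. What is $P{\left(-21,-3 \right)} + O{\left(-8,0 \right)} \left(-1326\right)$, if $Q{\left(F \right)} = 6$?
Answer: $339457$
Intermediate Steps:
$O{\left(h,b \right)} = - 4 h^{2}$ ($O{\left(h,b \right)} = - 4 h h = - 4 h^{2}$)
$P{\left(I,p \right)} = 1$ ($P{\left(I,p \right)} = -5 + 6 = 1$)
$P{\left(-21,-3 \right)} + O{\left(-8,0 \right)} \left(-1326\right) = 1 + - 4 \left(-8\right)^{2} \left(-1326\right) = 1 + \left(-4\right) 64 \left(-1326\right) = 1 - -339456 = 1 + 339456 = 339457$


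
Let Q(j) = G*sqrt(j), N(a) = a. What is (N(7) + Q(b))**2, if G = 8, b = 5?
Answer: 369 + 112*sqrt(5) ≈ 619.44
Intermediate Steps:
Q(j) = 8*sqrt(j)
(N(7) + Q(b))**2 = (7 + 8*sqrt(5))**2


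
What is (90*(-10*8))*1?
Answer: -7200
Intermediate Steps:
(90*(-10*8))*1 = (90*(-80))*1 = -7200*1 = -7200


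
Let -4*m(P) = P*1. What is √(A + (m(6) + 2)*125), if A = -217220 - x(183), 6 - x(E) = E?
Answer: I*√867922/2 ≈ 465.81*I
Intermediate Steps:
x(E) = 6 - E
m(P) = -P/4
A = -217043 (A = -217220 - (6 - 1*183) = -217220 - (6 - 183) = -217220 - 1*(-177) = -217220 + 177 = -217043)
√(A + (m(6) + 2)*125) = √(-217043 + (-¼*6 + 2)*125) = √(-217043 + (-3/2 + 2)*125) = √(-217043 + (½)*125) = √(-217043 + 125/2) = √(-433961/2) = I*√867922/2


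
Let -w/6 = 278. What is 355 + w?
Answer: -1313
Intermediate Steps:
w = -1668 (w = -6*278 = -1668)
355 + w = 355 - 1668 = -1313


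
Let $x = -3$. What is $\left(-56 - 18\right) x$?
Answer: $222$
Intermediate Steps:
$\left(-56 - 18\right) x = \left(-56 - 18\right) \left(-3\right) = \left(-74\right) \left(-3\right) = 222$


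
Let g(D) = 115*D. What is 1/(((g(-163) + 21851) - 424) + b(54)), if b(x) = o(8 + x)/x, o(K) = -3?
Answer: 18/48275 ≈ 0.00037286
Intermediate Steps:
b(x) = -3/x
1/(((g(-163) + 21851) - 424) + b(54)) = 1/(((115*(-163) + 21851) - 424) - 3/54) = 1/(((-18745 + 21851) - 424) - 3*1/54) = 1/((3106 - 424) - 1/18) = 1/(2682 - 1/18) = 1/(48275/18) = 18/48275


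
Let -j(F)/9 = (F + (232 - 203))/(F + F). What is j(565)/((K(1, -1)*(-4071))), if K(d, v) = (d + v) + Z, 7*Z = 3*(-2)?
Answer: -2079/1533410 ≈ -0.0013558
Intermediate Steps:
Z = -6/7 (Z = (3*(-2))/7 = (⅐)*(-6) = -6/7 ≈ -0.85714)
K(d, v) = -6/7 + d + v (K(d, v) = (d + v) - 6/7 = -6/7 + d + v)
j(F) = -9*(29 + F)/(2*F) (j(F) = -9*(F + (232 - 203))/(F + F) = -9*(F + 29)/(2*F) = -9*(29 + F)*1/(2*F) = -9*(29 + F)/(2*F))
j(565)/((K(1, -1)*(-4071))) = ((9/2)*(-29 - 1*565)/565)/(((-6/7 + 1 - 1)*(-4071))) = ((9/2)*(1/565)*(-29 - 565))/((-6/7*(-4071))) = ((9/2)*(1/565)*(-594))/(24426/7) = -2673/565*7/24426 = -2079/1533410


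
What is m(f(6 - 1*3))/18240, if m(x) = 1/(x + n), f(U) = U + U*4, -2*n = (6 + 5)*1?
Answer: 1/173280 ≈ 5.7710e-6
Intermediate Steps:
n = -11/2 (n = -(6 + 5)/2 = -11/2 ≈ -5.5000)
f(U) = 5*U (f(U) = U + 4*U = 5*U)
m(x) = 1/(-11/2 + x) (m(x) = 1/(x - 11/2) = 1/(-11/2 + x))
m(f(6 - 1*3))/18240 = (2/(-11 + 2*(5*(6 - 1*3))))/18240 = (2/(-11 + 2*(5*(6 - 3))))*(1/18240) = (2/(-11 + 2*(5*3)))*(1/18240) = (2/(-11 + 2*15))*(1/18240) = (2/(-11 + 30))*(1/18240) = (2/19)*(1/18240) = 1/173280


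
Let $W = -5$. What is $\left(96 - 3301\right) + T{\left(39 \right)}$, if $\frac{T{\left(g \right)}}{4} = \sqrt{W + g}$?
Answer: $-3205 + 4 \sqrt{34} \approx -3181.7$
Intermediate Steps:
$T{\left(g \right)} = 4 \sqrt{-5 + g}$
$\left(96 - 3301\right) + T{\left(39 \right)} = \left(96 - 3301\right) + 4 \sqrt{-5 + 39} = -3205 + 4 \sqrt{34}$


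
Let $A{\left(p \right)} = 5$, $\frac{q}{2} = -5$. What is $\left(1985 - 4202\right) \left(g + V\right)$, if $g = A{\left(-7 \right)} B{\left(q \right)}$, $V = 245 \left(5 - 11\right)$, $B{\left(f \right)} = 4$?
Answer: $3214650$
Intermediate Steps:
$q = -10$ ($q = 2 \left(-5\right) = -10$)
$V = -1470$ ($V = 245 \left(5 - 11\right) = 245 \left(-6\right) = -1470$)
$g = 20$ ($g = 5 \cdot 4 = 20$)
$\left(1985 - 4202\right) \left(g + V\right) = \left(1985 - 4202\right) \left(20 - 1470\right) = \left(-2217\right) \left(-1450\right) = 3214650$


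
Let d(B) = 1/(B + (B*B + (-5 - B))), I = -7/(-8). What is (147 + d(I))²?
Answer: 1581891529/73441 ≈ 21540.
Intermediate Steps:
I = 7/8 (I = -7*(-⅛) = 7/8 ≈ 0.87500)
d(B) = 1/(-5 + B²) (d(B) = 1/(B + (B² + (-5 - B))) = 1/(B + (-5 + B² - B)) = 1/(-5 + B²))
(147 + d(I))² = (147 + 1/(-5 + (7/8)²))² = (147 + 1/(-5 + 49/64))² = (147 + 1/(-271/64))² = (147 - 64/271)² = (39773/271)² = 1581891529/73441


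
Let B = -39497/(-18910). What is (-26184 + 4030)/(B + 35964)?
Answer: -416020/675391 ≈ -0.61597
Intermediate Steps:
B = 39497/18910 (B = -39497*(-1/18910) = 39497/18910 ≈ 2.0887)
(-26184 + 4030)/(B + 35964) = (-26184 + 4030)/(39497/18910 + 35964) = -22154/680118737/18910 = -22154*18910/680118737 = -416020/675391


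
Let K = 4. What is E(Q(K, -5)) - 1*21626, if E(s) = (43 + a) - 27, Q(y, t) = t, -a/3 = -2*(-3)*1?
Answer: -21628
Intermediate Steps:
a = -18 (a = -3*(-2*(-3)) = -18 ≈ -18.000)
E(s) = -2 (E(s) = (43 - 18) - 27 = 25 - 27 = -2)
E(Q(K, -5)) - 1*21626 = -2 - 1*21626 = -2 - 21626 = -21628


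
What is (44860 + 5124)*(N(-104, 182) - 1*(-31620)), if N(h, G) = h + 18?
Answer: 1576195456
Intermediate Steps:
N(h, G) = 18 + h
(44860 + 5124)*(N(-104, 182) - 1*(-31620)) = (44860 + 5124)*((18 - 104) - 1*(-31620)) = 49984*(-86 + 31620) = 49984*31534 = 1576195456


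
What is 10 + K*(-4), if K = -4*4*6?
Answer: 394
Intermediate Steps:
K = -96 (K = -16*6 = -96)
10 + K*(-4) = 10 - 96*(-4) = 10 + 384 = 394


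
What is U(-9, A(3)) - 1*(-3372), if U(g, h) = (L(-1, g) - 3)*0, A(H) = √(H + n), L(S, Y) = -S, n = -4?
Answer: 3372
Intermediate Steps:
A(H) = √(-4 + H) (A(H) = √(H - 4) = √(-4 + H))
U(g, h) = 0 (U(g, h) = (-1*(-1) - 3)*0 = (1 - 3)*0 = -2*0 = 0)
U(-9, A(3)) - 1*(-3372) = 0 - 1*(-3372) = 0 + 3372 = 3372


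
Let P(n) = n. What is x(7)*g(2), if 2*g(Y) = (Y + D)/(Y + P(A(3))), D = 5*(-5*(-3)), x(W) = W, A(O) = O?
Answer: 539/10 ≈ 53.900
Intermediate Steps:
D = 75 (D = 5*15 = 75)
g(Y) = (75 + Y)/(2*(3 + Y)) (g(Y) = ((Y + 75)/(Y + 3))/2 = ((75 + Y)/(3 + Y))/2 = (75 + Y)/(2*(3 + Y)))
x(7)*g(2) = 7*((75 + 2)/(2*(3 + 2))) = 7*((½)*77/5) = 7*((½)*(⅕)*77) = 7*(77/10) = 539/10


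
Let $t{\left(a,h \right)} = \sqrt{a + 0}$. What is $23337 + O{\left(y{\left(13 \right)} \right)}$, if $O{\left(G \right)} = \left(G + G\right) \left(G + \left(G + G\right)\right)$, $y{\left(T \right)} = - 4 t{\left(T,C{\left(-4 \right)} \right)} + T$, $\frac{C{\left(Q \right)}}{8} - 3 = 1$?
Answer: $25599 - 624 \sqrt{13} \approx 23349.0$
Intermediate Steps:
$C{\left(Q \right)} = 32$ ($C{\left(Q \right)} = 24 + 8 \cdot 1 = 24 + 8 = 32$)
$t{\left(a,h \right)} = \sqrt{a}$
$y{\left(T \right)} = T - 4 \sqrt{T}$ ($y{\left(T \right)} = - 4 \sqrt{T} + T = T - 4 \sqrt{T}$)
$O{\left(G \right)} = 6 G^{2}$ ($O{\left(G \right)} = 2 G \left(G + 2 G\right) = 2 G 3 G = 6 G^{2}$)
$23337 + O{\left(y{\left(13 \right)} \right)} = 23337 + 6 \left(13 - 4 \sqrt{13}\right)^{2}$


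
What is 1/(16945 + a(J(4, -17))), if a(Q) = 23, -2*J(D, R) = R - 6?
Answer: 1/16968 ≈ 5.8934e-5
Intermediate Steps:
J(D, R) = 3 - R/2 (J(D, R) = -(R - 6)/2 = -(-6 + R)/2 = 3 - R/2)
1/(16945 + a(J(4, -17))) = 1/(16945 + 23) = 1/16968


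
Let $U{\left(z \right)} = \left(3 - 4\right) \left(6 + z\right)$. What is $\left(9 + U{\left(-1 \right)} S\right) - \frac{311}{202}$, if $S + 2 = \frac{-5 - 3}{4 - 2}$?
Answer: $\frac{7567}{202} \approx 37.46$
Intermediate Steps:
$S = -6$ ($S = -2 + \frac{-5 - 3}{4 - 2} = -2 - \frac{8}{2} = -2 - 4 = -6$)
$U{\left(z \right)} = -6 - z$ ($U{\left(z \right)} = - (6 + z) = -6 - z$)
$\left(9 + U{\left(-1 \right)} S\right) - \frac{311}{202} = \left(9 + \left(-6 - -1\right) \left(-6\right)\right) - \frac{311}{202} = \left(9 + \left(-6 + 1\right) \left(-6\right)\right) - 311 \cdot \frac{1}{202} = \left(9 - -30\right) - \frac{311}{202} = \left(9 + 30\right) - \frac{311}{202} = 39 - \frac{311}{202} = \frac{7567}{202}$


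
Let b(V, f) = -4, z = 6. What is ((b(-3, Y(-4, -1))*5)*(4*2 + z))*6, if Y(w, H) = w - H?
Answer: -1680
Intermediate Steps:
((b(-3, Y(-4, -1))*5)*(4*2 + z))*6 = ((-4*5)*(4*2 + 6))*6 = -20*(8 + 6)*6 = -20*14*6 = -280*6 = -1680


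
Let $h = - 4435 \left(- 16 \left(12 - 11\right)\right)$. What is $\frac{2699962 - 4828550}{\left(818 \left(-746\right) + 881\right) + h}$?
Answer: $\frac{2128588}{538387} \approx 3.9536$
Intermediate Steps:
$h = 70960$ ($h = - 4435 \left(\left(-16\right) 1\right) = \left(-4435\right) \left(-16\right) = 70960$)
$\frac{2699962 - 4828550}{\left(818 \left(-746\right) + 881\right) + h} = \frac{2699962 - 4828550}{\left(818 \left(-746\right) + 881\right) + 70960} = - \frac{2128588}{\left(-610228 + 881\right) + 70960} = - \frac{2128588}{-609347 + 70960} = - \frac{2128588}{-538387} = \left(-2128588\right) \left(- \frac{1}{538387}\right) = \frac{2128588}{538387}$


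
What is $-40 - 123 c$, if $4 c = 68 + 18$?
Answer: $- \frac{5369}{2} \approx -2684.5$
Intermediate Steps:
$c = \frac{43}{2}$ ($c = \frac{68 + 18}{4} = \frac{1}{4} \cdot 86 = \frac{43}{2} \approx 21.5$)
$-40 - 123 c = -40 - \frac{5289}{2} = - \frac{5369}{2}$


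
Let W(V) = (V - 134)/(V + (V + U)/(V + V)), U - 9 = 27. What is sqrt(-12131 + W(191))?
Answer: I*sqrt(64979681528165)/73189 ≈ 110.14*I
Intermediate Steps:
U = 36 (U = 9 + 27 = 36)
W(V) = (-134 + V)/(V + (36 + V)/(2*V)) (W(V) = (V - 134)/(V + (V + 36)/(V + V)) = (-134 + V)/(V + (36 + V)/((2*V))) = (-134 + V)/(V + (36 + V)*(1/(2*V))) = (-134 + V)/(V + (36 + V)/(2*V)))
sqrt(-12131 + W(191)) = sqrt(-12131 + 2*191*(-134 + 191)/(36 + 191 + 2*191**2)) = sqrt(-12131 + 2*191*57/(36 + 191 + 2*36481)) = sqrt(-12131 + 2*191*57/(36 + 191 + 72962)) = sqrt(-12131 + 2*191*57/73189) = sqrt(-12131 + 2*191*(1/73189)*57) = sqrt(-12131 + 21774/73189) = sqrt(-887833985/73189) = I*sqrt(64979681528165)/73189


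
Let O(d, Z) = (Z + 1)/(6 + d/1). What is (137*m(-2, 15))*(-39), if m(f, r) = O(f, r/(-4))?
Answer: 58773/16 ≈ 3673.3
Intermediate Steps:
O(d, Z) = (1 + Z)/(6 + d) (O(d, Z) = (1 + Z)/(6 + d*1) = (1 + Z)/(6 + d))
m(f, r) = (1 - r/4)/(6 + f) (m(f, r) = (1 + r/(-4))/(6 + f) = (1 + r*(-¼))/(6 + f) = (1 - r/4)/(6 + f))
(137*m(-2, 15))*(-39) = (137*((4 - 1*15)/(4*(6 - 2))))*(-39) = (137*((¼)*(4 - 15)/4))*(-39) = (137*((¼)*(¼)*(-11)))*(-39) = (137*(-11/16))*(-39) = -1507/16*(-39) = 58773/16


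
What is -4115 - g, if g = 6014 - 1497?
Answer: -8632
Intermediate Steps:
g = 4517
-4115 - g = -4115 - 1*4517 = -4115 - 4517 = -8632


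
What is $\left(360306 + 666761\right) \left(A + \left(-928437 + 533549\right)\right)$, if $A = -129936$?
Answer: $-539029411208$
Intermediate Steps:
$\left(360306 + 666761\right) \left(A + \left(-928437 + 533549\right)\right) = \left(360306 + 666761\right) \left(-129936 + \left(-928437 + 533549\right)\right) = 1027067 \left(-129936 - 394888\right) = 1027067 \left(-524824\right) = -539029411208$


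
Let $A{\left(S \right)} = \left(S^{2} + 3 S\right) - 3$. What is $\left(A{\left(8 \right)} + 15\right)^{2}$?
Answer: $10000$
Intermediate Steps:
$A{\left(S \right)} = -3 + S^{2} + 3 S$
$\left(A{\left(8 \right)} + 15\right)^{2} = \left(\left(-3 + 8^{2} + 3 \cdot 8\right) + 15\right)^{2} = \left(\left(-3 + 64 + 24\right) + 15\right)^{2} = \left(85 + 15\right)^{2} = 100^{2} = 10000$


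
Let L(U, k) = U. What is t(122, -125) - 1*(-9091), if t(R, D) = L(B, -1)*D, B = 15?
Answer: 7216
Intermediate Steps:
t(R, D) = 15*D
t(122, -125) - 1*(-9091) = 15*(-125) - 1*(-9091) = -1875 + 9091 = 7216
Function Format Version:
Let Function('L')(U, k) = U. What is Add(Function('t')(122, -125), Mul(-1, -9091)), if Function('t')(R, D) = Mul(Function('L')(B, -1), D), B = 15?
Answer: 7216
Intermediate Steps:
Function('t')(R, D) = Mul(15, D)
Add(Function('t')(122, -125), Mul(-1, -9091)) = Add(Mul(15, -125), Mul(-1, -9091)) = Add(-1875, 9091) = 7216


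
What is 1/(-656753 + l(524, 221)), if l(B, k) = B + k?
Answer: -1/656008 ≈ -1.5244e-6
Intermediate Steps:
1/(-656753 + l(524, 221)) = 1/(-656753 + (524 + 221)) = 1/(-656753 + 745) = 1/(-656008) = -1/656008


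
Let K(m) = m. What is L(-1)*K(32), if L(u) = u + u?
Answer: -64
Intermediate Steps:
L(u) = 2*u
L(-1)*K(32) = (2*(-1))*32 = -2*32 = -64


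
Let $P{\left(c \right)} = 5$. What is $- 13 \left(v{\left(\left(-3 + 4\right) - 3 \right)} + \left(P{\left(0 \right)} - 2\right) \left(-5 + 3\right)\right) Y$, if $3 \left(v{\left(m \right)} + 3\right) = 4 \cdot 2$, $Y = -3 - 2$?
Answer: $- \frac{1235}{3} \approx -411.67$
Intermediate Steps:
$Y = -5$
$v{\left(m \right)} = - \frac{1}{3}$ ($v{\left(m \right)} = -3 + \frac{4 \cdot 2}{3} = -3 + \frac{1}{3} \cdot 8 = -3 + \frac{8}{3} = - \frac{1}{3}$)
$- 13 \left(v{\left(\left(-3 + 4\right) - 3 \right)} + \left(P{\left(0 \right)} - 2\right) \left(-5 + 3\right)\right) Y = - 13 \left(- \frac{1}{3} + \left(5 - 2\right) \left(-5 + 3\right)\right) \left(-5\right) = - 13 \left(- \frac{1}{3} + 3 \left(-2\right)\right) \left(-5\right) = - 13 \left(- \frac{1}{3} - 6\right) \left(-5\right) = - 13 \left(\left(- \frac{19}{3}\right) \left(-5\right)\right) = \left(-13\right) \frac{95}{3} = - \frac{1235}{3}$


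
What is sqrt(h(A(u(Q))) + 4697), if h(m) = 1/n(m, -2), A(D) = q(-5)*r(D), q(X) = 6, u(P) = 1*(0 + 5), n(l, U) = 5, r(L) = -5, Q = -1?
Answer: sqrt(117430)/5 ≈ 68.536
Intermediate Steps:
u(P) = 5 (u(P) = 1*5 = 5)
A(D) = -30 (A(D) = 6*(-5) = -30)
h(m) = 1/5
sqrt(h(A(u(Q))) + 4697) = sqrt(1/5 + 4697) = sqrt(23486/5) = sqrt(117430)/5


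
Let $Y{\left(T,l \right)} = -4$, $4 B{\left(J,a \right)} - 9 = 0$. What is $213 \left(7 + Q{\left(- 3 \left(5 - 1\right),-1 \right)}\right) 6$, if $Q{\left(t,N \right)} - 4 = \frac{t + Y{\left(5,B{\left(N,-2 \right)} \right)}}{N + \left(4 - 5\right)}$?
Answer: $24282$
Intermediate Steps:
$B{\left(J,a \right)} = \frac{9}{4}$ ($B{\left(J,a \right)} = \frac{9}{4} + \frac{1}{4} \cdot 0 = \frac{9}{4} + 0 = \frac{9}{4}$)
$Q{\left(t,N \right)} = 4 + \frac{-4 + t}{-1 + N}$ ($Q{\left(t,N \right)} = 4 + \frac{t - 4}{N + \left(4 - 5\right)} = 4 + \frac{-4 + t}{N - 1} = 4 + \frac{-4 + t}{-1 + N}$)
$213 \left(7 + Q{\left(- 3 \left(5 - 1\right),-1 \right)}\right) 6 = 213 \left(7 + \frac{-8 - 3 \left(5 - 1\right) + 4 \left(-1\right)}{-1 - 1}\right) 6 = 213 \left(7 + \frac{-8 - 12 - 4}{-2}\right) 6 = 213 \left(7 - \frac{-8 - 12 - 4}{2}\right) 6 = 213 \left(7 - -12\right) 6 = 213 \left(7 + 12\right) 6 = 213 \cdot 19 \cdot 6 = 213 \cdot 114 = 24282$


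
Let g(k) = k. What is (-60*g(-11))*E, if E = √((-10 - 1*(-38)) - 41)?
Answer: 660*I*√13 ≈ 2379.7*I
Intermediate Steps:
E = I*√13 (E = √((-10 + 38) - 41) = √(28 - 41) = √(-13) = I*√13 ≈ 3.6056*I)
(-60*g(-11))*E = (-60*(-11))*(I*√13) = 660*(I*√13) = 660*I*√13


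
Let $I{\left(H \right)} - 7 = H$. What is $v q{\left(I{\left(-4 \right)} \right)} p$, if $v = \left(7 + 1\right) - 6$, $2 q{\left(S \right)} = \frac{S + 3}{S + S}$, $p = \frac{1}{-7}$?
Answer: $- \frac{1}{7} \approx -0.14286$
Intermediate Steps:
$p = - \frac{1}{7} \approx -0.14286$
$I{\left(H \right)} = 7 + H$
$q{\left(S \right)} = \frac{3 + S}{4 S}$ ($q{\left(S \right)} = \frac{\left(S + 3\right) \frac{1}{S + S}}{2} = \frac{\left(3 + S\right) \frac{1}{2 S}}{2} = \frac{\frac{1}{2} \frac{1}{S} \left(3 + S\right)}{2} = \frac{3 + S}{4 S}$)
$v = 2$ ($v = 8 - 6 = 2$)
$v q{\left(I{\left(-4 \right)} \right)} p = 2 \frac{3 + \left(7 - 4\right)}{4 \left(7 - 4\right)} \left(- \frac{1}{7}\right) = 2 \frac{3 + 3}{4 \cdot 3} \left(- \frac{1}{7}\right) = 2 \cdot \frac{1}{4} \cdot \frac{1}{3} \cdot 6 \left(- \frac{1}{7}\right) = 2 \cdot \frac{1}{2} \left(- \frac{1}{7}\right) = 1 \left(- \frac{1}{7}\right) = - \frac{1}{7}$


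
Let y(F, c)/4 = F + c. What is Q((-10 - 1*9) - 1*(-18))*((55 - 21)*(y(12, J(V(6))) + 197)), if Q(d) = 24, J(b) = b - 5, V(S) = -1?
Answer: 180336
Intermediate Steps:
J(b) = -5 + b
y(F, c) = 4*F + 4*c (y(F, c) = 4*(F + c) = 4*F + 4*c)
Q((-10 - 1*9) - 1*(-18))*((55 - 21)*(y(12, J(V(6))) + 197)) = 24*((55 - 21)*((4*12 + 4*(-5 - 1)) + 197)) = 24*(34*((48 + 4*(-6)) + 197)) = 24*(34*((48 - 24) + 197)) = 24*(34*(24 + 197)) = 24*(34*221) = 24*7514 = 180336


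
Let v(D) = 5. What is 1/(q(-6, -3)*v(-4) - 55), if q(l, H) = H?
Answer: -1/70 ≈ -0.014286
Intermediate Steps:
1/(q(-6, -3)*v(-4) - 55) = 1/(-3*5 - 55) = 1/(-15 - 55) = 1/(-70) = -1/70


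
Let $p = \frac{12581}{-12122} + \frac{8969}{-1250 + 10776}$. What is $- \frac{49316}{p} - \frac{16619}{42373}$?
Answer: $\frac{5484144692316571}{10713038471} \approx 5.1191 \cdot 10^{5}$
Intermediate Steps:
$p = - \frac{252827}{2624413}$ ($p = 12581 \left(- \frac{1}{12122}\right) + \frac{8969}{9526} = - \frac{12581}{12122} + 8969 \cdot \frac{1}{9526} = - \frac{12581}{12122} + \frac{8969}{9526} = - \frac{252827}{2624413} \approx -0.096337$)
$- \frac{49316}{p} - \frac{16619}{42373} = - \frac{49316}{- \frac{252827}{2624413}} - \frac{16619}{42373} = \left(-49316\right) \left(- \frac{2624413}{252827}\right) - \frac{16619}{42373} = \frac{129425551508}{252827} - \frac{16619}{42373} = \frac{5484144692316571}{10713038471}$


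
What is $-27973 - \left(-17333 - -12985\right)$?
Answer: $-23625$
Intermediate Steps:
$-27973 - \left(-17333 - -12985\right) = -27973 - \left(-17333 + 12985\right) = -27973 - -4348 = -27973 + 4348 = -23625$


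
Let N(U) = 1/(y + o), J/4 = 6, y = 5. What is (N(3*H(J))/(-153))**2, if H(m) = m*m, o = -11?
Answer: 1/842724 ≈ 1.1866e-6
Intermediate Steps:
J = 24 (J = 4*6 = 24)
H(m) = m**2
N(U) = -1/6 (N(U) = 1/(5 - 11) = 1/(-6) = -1/6)
(N(3*H(J))/(-153))**2 = (-1/6/(-153))**2 = (-1/6*(-1/153))**2 = (1/918)**2 = 1/842724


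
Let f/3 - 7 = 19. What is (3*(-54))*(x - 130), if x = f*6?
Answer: -54756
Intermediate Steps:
f = 78 (f = 21 + 3*19 = 21 + 57 = 78)
x = 468 (x = 78*6 = 468)
(3*(-54))*(x - 130) = (3*(-54))*(468 - 130) = -162*338 = -54756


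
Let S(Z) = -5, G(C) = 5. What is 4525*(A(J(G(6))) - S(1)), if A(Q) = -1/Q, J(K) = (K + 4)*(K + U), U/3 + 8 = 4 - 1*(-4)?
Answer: 202720/9 ≈ 22524.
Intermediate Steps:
U = 0 (U = -24 + 3*(4 - 1*(-4)) = -24 + 3*(4 + 4) = -24 + 3*8 = -24 + 24 = 0)
J(K) = K*(4 + K) (J(K) = (K + 4)*(K + 0) = (4 + K)*K = K*(4 + K))
4525*(A(J(G(6))) - S(1)) = 4525*(-1/(5*(4 + 5)) - 1*(-5)) = 4525*(-1/(5*9) + 5) = 4525*(-1/45 + 5) = 4525*(224/45) = 202720/9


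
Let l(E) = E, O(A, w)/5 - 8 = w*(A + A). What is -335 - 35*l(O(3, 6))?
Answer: -8035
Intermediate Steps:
O(A, w) = 40 + 10*A*w (O(A, w) = 40 + 5*(w*(A + A)) = 40 + 5*(w*(2*A)) = 40 + 5*(2*A*w) = 40 + 10*A*w)
-335 - 35*l(O(3, 6)) = -335 - 35*(40 + 10*3*6) = -335 - 35*(40 + 180) = -335 - 35*220 = -335 - 7700 = -8035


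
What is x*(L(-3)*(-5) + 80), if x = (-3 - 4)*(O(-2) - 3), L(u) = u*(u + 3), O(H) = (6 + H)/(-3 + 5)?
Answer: 560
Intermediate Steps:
O(H) = 3 + H/2 (O(H) = (6 + H)/2 = (6 + H)*(1/2) = 3 + H/2)
L(u) = u*(3 + u)
x = 7 (x = (-3 - 4)*((3 + (1/2)*(-2)) - 3) = -7*((3 - 1) - 3) = -7*(2 - 3) = -7*(-1) = 7)
x*(L(-3)*(-5) + 80) = 7*(-3*(3 - 3)*(-5) + 80) = 7*(-3*0*(-5) + 80) = 7*(0*(-5) + 80) = 7*(0 + 80) = 7*80 = 560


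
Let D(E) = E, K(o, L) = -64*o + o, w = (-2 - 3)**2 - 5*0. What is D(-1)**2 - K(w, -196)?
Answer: 1576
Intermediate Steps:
w = 25 (w = (-5)**2 + 0 = 25 + 0 = 25)
K(o, L) = -63*o
D(-1)**2 - K(w, -196) = (-1)**2 - (-63)*25 = 1 - 1*(-1575) = 1 + 1575 = 1576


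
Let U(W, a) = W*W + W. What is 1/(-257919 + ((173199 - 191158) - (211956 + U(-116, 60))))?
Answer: -1/501174 ≈ -1.9953e-6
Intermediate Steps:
U(W, a) = W + W² (U(W, a) = W² + W = W + W²)
1/(-257919 + ((173199 - 191158) - (211956 + U(-116, 60)))) = 1/(-257919 + ((173199 - 191158) - (211956 - 116*(1 - 116)))) = 1/(-257919 + (-17959 - (211956 - 116*(-115)))) = 1/(-257919 + (-17959 - (211956 + 13340))) = 1/(-257919 + (-17959 - 1*225296)) = 1/(-257919 + (-17959 - 225296)) = 1/(-257919 - 243255) = 1/(-501174) = -1/501174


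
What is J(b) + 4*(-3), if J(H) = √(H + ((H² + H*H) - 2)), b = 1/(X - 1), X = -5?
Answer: -12 + I*√19/3 ≈ -12.0 + 1.453*I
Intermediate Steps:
b = -⅙ (b = 1/(-5 - 1) = 1/(-6) = -⅙ ≈ -0.16667)
J(H) = √(-2 + H + 2*H²) (J(H) = √(H + ((H² + H²) - 2)) = √(H + (2*H² - 2)) = √(H + (-2 + 2*H²)) = √(-2 + H + 2*H²))
J(b) + 4*(-3) = √(-2 - ⅙ + 2*(-⅙)²) + 4*(-3) = √(-2 - ⅙ + 2*(1/36)) - 12 = √(-2 - ⅙ + 1/18) - 12 = √(-19/9) - 12 = I*√19/3 - 12 = -12 + I*√19/3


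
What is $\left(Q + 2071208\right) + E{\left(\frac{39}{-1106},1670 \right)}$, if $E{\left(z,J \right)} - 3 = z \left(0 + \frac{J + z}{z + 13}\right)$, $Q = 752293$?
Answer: $\frac{3444437811729}{1219918} \approx 2.8235 \cdot 10^{6}$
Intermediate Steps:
$E{\left(z,J \right)} = 3 + \frac{z \left(J + z\right)}{13 + z}$ ($E{\left(z,J \right)} = 3 + z \left(0 + \frac{J + z}{z + 13}\right) = 3 + z \left(0 + \frac{J + z}{13 + z}\right) = 3 + z \frac{J + z}{13 + z} = 3 + \frac{z \left(J + z\right)}{13 + z}$)
$\left(Q + 2071208\right) + E{\left(\frac{39}{-1106},1670 \right)} = \left(752293 + 2071208\right) + \frac{39 + \left(\frac{39}{-1106}\right)^{2} + 3 \frac{39}{-1106} + 1670 \frac{39}{-1106}}{13 + \frac{39}{-1106}} = 2823501 + \frac{39 + \left(39 \left(- \frac{1}{1106}\right)\right)^{2} + 3 \cdot 39 \left(- \frac{1}{1106}\right) + 1670 \cdot 39 \left(- \frac{1}{1106}\right)}{13 + 39 \left(- \frac{1}{1106}\right)} = 2823501 + \frac{39 + \left(- \frac{39}{1106}\right)^{2} + 3 \left(- \frac{39}{1106}\right) + 1670 \left(- \frac{39}{1106}\right)}{13 - \frac{39}{1106}} = 2823501 + \frac{39 + \frac{1521}{1223236} - \frac{117}{1106} - \frac{32565}{553}}{\frac{14339}{1106}} = 2823501 + \frac{1106}{14339} \left(- \frac{24455457}{1223236}\right) = 2823501 - \frac{1881189}{1219918} = \frac{3444437811729}{1219918}$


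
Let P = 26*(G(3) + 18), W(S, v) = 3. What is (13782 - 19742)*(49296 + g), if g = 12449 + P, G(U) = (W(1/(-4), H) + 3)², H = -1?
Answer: -376368040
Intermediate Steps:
G(U) = 36 (G(U) = (3 + 3)² = 6² = 36)
P = 1404 (P = 26*(36 + 18) = 26*54 = 1404)
g = 13853 (g = 12449 + 1404 = 13853)
(13782 - 19742)*(49296 + g) = (13782 - 19742)*(49296 + 13853) = -5960*63149 = -376368040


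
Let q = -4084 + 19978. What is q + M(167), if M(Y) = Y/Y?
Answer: 15895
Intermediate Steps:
M(Y) = 1
q = 15894
q + M(167) = 15894 + 1 = 15895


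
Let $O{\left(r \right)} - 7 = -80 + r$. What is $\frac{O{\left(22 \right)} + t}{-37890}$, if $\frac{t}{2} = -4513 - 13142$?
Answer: $\frac{3929}{4210} \approx 0.93325$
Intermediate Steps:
$O{\left(r \right)} = -73 + r$ ($O{\left(r \right)} = 7 + \left(-80 + r\right) = -73 + r$)
$t = -35310$ ($t = 2 \left(-4513 - 13142\right) = 2 \left(-17655\right) = -35310$)
$\frac{O{\left(22 \right)} + t}{-37890} = \frac{\left(-73 + 22\right) - 35310}{-37890} = \left(-51 - 35310\right) \left(- \frac{1}{37890}\right) = \left(-35361\right) \left(- \frac{1}{37890}\right) = \frac{3929}{4210}$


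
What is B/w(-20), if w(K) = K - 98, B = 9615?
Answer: -9615/118 ≈ -81.483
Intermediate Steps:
w(K) = -98 + K
B/w(-20) = 9615/(-98 - 20) = 9615/(-118) = 9615*(-1/118) = -9615/118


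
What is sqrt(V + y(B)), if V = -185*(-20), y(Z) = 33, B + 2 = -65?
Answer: sqrt(3733) ≈ 61.098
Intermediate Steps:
B = -67 (B = -2 - 65 = -67)
V = 3700
sqrt(V + y(B)) = sqrt(3700 + 33) = sqrt(3733)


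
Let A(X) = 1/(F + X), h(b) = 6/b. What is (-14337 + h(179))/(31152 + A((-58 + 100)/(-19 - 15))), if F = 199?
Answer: -8627957754/18747214339 ≈ -0.46023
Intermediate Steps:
A(X) = 1/(199 + X)
(-14337 + h(179))/(31152 + A((-58 + 100)/(-19 - 15))) = (-14337 + 6/179)/(31152 + 1/(199 + (-58 + 100)/(-19 - 15))) = (-14337 + 6*(1/179))/(31152 + 1/(199 + 42/(-34))) = (-14337 + 6/179)/(31152 + 1/(199 + 42*(-1/34))) = -2566317/(179*(31152 + 1/(199 - 21/17))) = -2566317/(179*(31152 + 1/(3362/17))) = -2566317/(179*(31152 + 17/3362)) = -2566317/(179*104733041/3362) = -2566317/179*3362/104733041 = -8627957754/18747214339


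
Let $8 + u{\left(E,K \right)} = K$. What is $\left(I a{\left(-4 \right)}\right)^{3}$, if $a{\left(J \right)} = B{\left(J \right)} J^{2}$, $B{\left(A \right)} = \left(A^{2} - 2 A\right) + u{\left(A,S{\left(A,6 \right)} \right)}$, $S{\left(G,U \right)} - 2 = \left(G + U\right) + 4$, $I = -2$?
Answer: $-452984832$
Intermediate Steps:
$S{\left(G,U \right)} = 6 + G + U$ ($S{\left(G,U \right)} = 2 + \left(\left(G + U\right) + 4\right) = 2 + \left(4 + G + U\right) = 6 + G + U$)
$u{\left(E,K \right)} = -8 + K$
$B{\left(A \right)} = 4 + A^{2} - A$ ($B{\left(A \right)} = \left(A^{2} - 2 A\right) + \left(-8 + \left(6 + A + 6\right)\right) = \left(A^{2} - 2 A\right) + \left(-8 + \left(12 + A\right)\right) = \left(A^{2} - 2 A\right) + \left(4 + A\right) = 4 + A^{2} - A$)
$a{\left(J \right)} = J^{2} \left(4 + J^{2} - J\right)$ ($a{\left(J \right)} = \left(4 + J^{2} - J\right) J^{2} = J^{2} \left(4 + J^{2} - J\right)$)
$\left(I a{\left(-4 \right)}\right)^{3} = \left(- 2 \left(-4\right)^{2} \left(4 + \left(-4\right)^{2} - -4\right)\right)^{3} = \left(- 2 \cdot 16 \left(4 + 16 + 4\right)\right)^{3} = \left(- 2 \cdot 16 \cdot 24\right)^{3} = \left(\left(-2\right) 384\right)^{3} = \left(-768\right)^{3} = -452984832$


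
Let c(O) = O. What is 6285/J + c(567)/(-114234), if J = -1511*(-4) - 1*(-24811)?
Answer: 15565909/78326446 ≈ 0.19873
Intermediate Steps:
J = 30855 (J = 6044 + 24811 = 30855)
6285/J + c(567)/(-114234) = 6285/30855 + 567/(-114234) = 6285*(1/30855) + 567*(-1/114234) = 419/2057 - 189/38078 = 15565909/78326446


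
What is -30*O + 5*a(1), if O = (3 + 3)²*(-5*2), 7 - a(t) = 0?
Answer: 10835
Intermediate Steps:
a(t) = 7 (a(t) = 7 - 1*0 = 7 + 0 = 7)
O = -360 (O = 6²*(-10) = 36*(-10) = -360)
-30*O + 5*a(1) = -30*(-360) + 5*7 = 10800 + 35 = 10835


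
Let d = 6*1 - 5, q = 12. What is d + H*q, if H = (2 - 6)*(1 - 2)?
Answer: 49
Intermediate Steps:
d = 1 (d = 6 - 5 = 1)
H = 4 (H = -4*(-1) = 4)
d + H*q = 1 + 4*12 = 1 + 48 = 49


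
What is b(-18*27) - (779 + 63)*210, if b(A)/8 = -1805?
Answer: -191260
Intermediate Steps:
b(A) = -14440 (b(A) = 8*(-1805) = -14440)
b(-18*27) - (779 + 63)*210 = -14440 - (779 + 63)*210 = -14440 - 842*210 = -14440 - 1*176820 = -14440 - 176820 = -191260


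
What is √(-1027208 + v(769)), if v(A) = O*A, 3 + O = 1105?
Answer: I*√179770 ≈ 423.99*I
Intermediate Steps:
O = 1102 (O = -3 + 1105 = 1102)
v(A) = 1102*A
√(-1027208 + v(769)) = √(-1027208 + 1102*769) = √(-1027208 + 847438) = √(-179770) = I*√179770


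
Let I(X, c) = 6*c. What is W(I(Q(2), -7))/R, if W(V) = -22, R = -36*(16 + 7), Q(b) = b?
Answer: 11/414 ≈ 0.026570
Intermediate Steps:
R = -828 (R = -36*23 = -828)
W(I(Q(2), -7))/R = -22/(-828) = -22*(-1/828) = 11/414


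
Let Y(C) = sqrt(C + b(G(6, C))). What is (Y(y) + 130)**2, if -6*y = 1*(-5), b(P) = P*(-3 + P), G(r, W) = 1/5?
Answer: (3900 + sqrt(246))**2/900 ≈ 17036.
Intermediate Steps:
G(r, W) = 1/5
y = 5/6 (y = -(-5)/6 = -1/6*(-5) = 5/6 ≈ 0.83333)
Y(C) = sqrt(-14/25 + C) (Y(C) = sqrt(C + (-3 + 1/5)/5) = sqrt(C + (1/5)*(-14/5)) = sqrt(C - 14/25) = sqrt(-14/25 + C))
(Y(y) + 130)**2 = (sqrt(-14 + 25*(5/6))/5 + 130)**2 = (sqrt(-14 + 125/6)/5 + 130)**2 = (sqrt(41/6)/5 + 130)**2 = ((sqrt(246)/6)/5 + 130)**2 = (sqrt(246)/30 + 130)**2 = (130 + sqrt(246)/30)**2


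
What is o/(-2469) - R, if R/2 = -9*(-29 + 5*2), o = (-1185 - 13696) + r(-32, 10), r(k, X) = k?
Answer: -276495/823 ≈ -335.96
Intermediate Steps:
o = -14913 (o = (-1185 - 13696) - 32 = -14881 - 32 = -14913)
R = 342 (R = 2*(-9*(-29 + 5*2)) = 2*(-9*(-29 + 10)) = 2*(-9*(-19)) = 2*171 = 342)
o/(-2469) - R = -14913/(-2469) - 1*342 = -14913*(-1/2469) - 342 = 4971/823 - 342 = -276495/823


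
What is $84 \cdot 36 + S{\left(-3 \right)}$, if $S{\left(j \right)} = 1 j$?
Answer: $3021$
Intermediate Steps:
$S{\left(j \right)} = j$
$84 \cdot 36 + S{\left(-3 \right)} = 84 \cdot 36 - 3 = 3024 - 3 = 3021$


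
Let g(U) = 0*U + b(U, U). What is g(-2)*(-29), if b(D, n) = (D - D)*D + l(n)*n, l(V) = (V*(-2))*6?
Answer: 1392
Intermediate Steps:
l(V) = -12*V (l(V) = -2*V*6 = -12*V)
b(D, n) = -12*n**2 (b(D, n) = (D - D)*D + (-12*n)*n = 0*D - 12*n**2 = 0 - 12*n**2 = -12*n**2)
g(U) = -12*U**2 (g(U) = 0*U - 12*U**2 = 0 - 12*U**2 = -12*U**2)
g(-2)*(-29) = -12*(-2)**2*(-29) = -12*4*(-29) = -48*(-29) = 1392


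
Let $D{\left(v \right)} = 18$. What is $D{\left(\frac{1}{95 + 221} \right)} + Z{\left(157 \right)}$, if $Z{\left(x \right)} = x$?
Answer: $175$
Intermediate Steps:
$D{\left(\frac{1}{95 + 221} \right)} + Z{\left(157 \right)} = 18 + 157 = 175$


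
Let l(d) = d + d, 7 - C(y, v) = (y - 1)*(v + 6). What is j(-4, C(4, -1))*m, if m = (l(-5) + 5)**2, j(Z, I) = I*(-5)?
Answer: 1000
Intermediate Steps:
C(y, v) = 7 - (-1 + y)*(6 + v) (C(y, v) = 7 - (y - 1)*(v + 6) = 7 - (-1 + y)*(6 + v))
l(d) = 2*d
j(Z, I) = -5*I
m = 25 (m = (2*(-5) + 5)**2 = (-10 + 5)**2 = (-5)**2 = 25)
j(-4, C(4, -1))*m = -5*(13 - 1 - 6*4 - 1*(-1)*4)*25 = -5*(13 - 1 - 24 + 4)*25 = -5*(-8)*25 = 40*25 = 1000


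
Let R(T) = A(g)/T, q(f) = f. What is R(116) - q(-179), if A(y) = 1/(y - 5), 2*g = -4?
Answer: 145347/812 ≈ 179.00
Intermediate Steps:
g = -2 (g = (½)*(-4) = -2)
A(y) = 1/(-5 + y)
R(T) = -1/(7*T) (R(T) = 1/((-5 - 2)*T) = 1/((-7)*T) = -1/(7*T))
R(116) - q(-179) = -⅐/116 - 1*(-179) = -⅐*1/116 + 179 = -1/812 + 179 = 145347/812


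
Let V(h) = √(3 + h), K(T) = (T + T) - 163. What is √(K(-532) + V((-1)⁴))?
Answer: 35*I ≈ 35.0*I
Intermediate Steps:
K(T) = -163 + 2*T (K(T) = 2*T - 163 = -163 + 2*T)
√(K(-532) + V((-1)⁴)) = √((-163 + 2*(-532)) + √(3 + (-1)⁴)) = √((-163 - 1064) + √(3 + 1)) = √(-1227 + √4) = √(-1227 + 2) = √(-1225) = 35*I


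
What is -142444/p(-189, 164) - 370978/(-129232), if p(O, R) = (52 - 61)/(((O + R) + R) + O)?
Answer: -460206405799/581544 ≈ -7.9135e+5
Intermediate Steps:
p(O, R) = -9/(2*O + 2*R) (p(O, R) = -9/((O + 2*R) + O) = -9/(2*O + 2*R))
-142444/p(-189, 164) - 370978/(-129232) = -142444/((-9/(2*(-189) + 2*164))) - 370978/(-129232) = -142444/((-9/(-378 + 328))) - 370978*(-1/129232) = -142444/((-9/(-50))) + 185489/64616 = -142444/((-9*(-1/50))) + 185489/64616 = -142444/9/50 + 185489/64616 = -142444*50/9 + 185489/64616 = -7122200/9 + 185489/64616 = -460206405799/581544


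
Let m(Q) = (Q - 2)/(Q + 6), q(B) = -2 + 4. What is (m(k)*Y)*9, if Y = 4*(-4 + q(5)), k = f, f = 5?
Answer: -216/11 ≈ -19.636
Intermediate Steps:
q(B) = 2
k = 5
m(Q) = (-2 + Q)/(6 + Q)
Y = -8 (Y = 4*(-4 + 2) = 4*(-2) = -8)
(m(k)*Y)*9 = (((-2 + 5)/(6 + 5))*(-8))*9 = ((3/11)*(-8))*9 = -24/11*9 = -216/11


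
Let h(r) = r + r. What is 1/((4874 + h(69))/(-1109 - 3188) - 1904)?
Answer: -4297/8186500 ≈ -0.00052489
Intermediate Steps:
h(r) = 2*r
1/((4874 + h(69))/(-1109 - 3188) - 1904) = 1/((4874 + 2*69)/(-1109 - 3188) - 1904) = 1/((4874 + 138)/(-4297) - 1904) = 1/(5012*(-1/4297) - 1904) = 1/(-5012/4297 - 1904) = 1/(-8186500/4297) = -4297/8186500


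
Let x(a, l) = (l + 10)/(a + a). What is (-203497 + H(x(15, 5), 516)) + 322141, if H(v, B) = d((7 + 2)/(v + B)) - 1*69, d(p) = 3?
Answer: 118578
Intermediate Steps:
x(a, l) = (10 + l)/(2*a) (x(a, l) = (10 + l)/((2*a)) = (10 + l)*(1/(2*a)) = (10 + l)/(2*a))
H(v, B) = -66 (H(v, B) = 3 - 1*69 = 3 - 69 = -66)
(-203497 + H(x(15, 5), 516)) + 322141 = (-203497 - 66) + 322141 = -203563 + 322141 = 118578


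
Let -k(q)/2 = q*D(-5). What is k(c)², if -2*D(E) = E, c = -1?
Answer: 25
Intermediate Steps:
D(E) = -E/2
k(q) = -5*q (k(q) = -2*q*(-½*(-5)) = -2*q*5/2 = -5*q)
k(c)² = (-5*(-1))² = 5² = 25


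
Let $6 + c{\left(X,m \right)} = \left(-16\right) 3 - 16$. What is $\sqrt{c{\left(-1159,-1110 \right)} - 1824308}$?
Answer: $i \sqrt{1824378} \approx 1350.7 i$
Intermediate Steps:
$c{\left(X,m \right)} = -70$ ($c{\left(X,m \right)} = -6 - 64 = -70$)
$\sqrt{c{\left(-1159,-1110 \right)} - 1824308} = \sqrt{-70 - 1824308} = \sqrt{-1824378} = i \sqrt{1824378}$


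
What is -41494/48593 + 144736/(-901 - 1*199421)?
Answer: -7672658758/4867123473 ≈ -1.5764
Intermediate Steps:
-41494/48593 + 144736/(-901 - 1*199421) = -41494*1/48593 + 144736/(-901 - 199421) = -41494/48593 + 144736/(-200322) = -41494/48593 + 144736*(-1/200322) = -41494/48593 - 72368/100161 = -7672658758/4867123473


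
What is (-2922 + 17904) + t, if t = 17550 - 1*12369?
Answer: 20163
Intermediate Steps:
t = 5181 (t = 17550 - 12369 = 5181)
(-2922 + 17904) + t = (-2922 + 17904) + 5181 = 14982 + 5181 = 20163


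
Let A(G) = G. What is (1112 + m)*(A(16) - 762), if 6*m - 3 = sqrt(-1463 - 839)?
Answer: -829925 - 373*I*sqrt(2302)/3 ≈ -8.2993e+5 - 5965.4*I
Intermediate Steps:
m = 1/2 + I*sqrt(2302)/6 (m = 1/2 + sqrt(-1463 - 839)/6 = 1/2 + sqrt(-2302)/6 = 1/2 + (I*sqrt(2302))/6 = 1/2 + I*sqrt(2302)/6 ≈ 0.5 + 7.9965*I)
(1112 + m)*(A(16) - 762) = (1112 + (1/2 + I*sqrt(2302)/6))*(16 - 762) = (2225/2 + I*sqrt(2302)/6)*(-746) = -829925 - 373*I*sqrt(2302)/3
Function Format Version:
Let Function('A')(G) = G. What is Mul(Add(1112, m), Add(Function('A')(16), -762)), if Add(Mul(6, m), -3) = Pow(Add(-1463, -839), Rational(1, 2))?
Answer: Add(-829925, Mul(Rational(-373, 3), I, Pow(2302, Rational(1, 2)))) ≈ Add(-8.2993e+5, Mul(-5965.4, I))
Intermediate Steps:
m = Add(Rational(1, 2), Mul(Rational(1, 6), I, Pow(2302, Rational(1, 2)))) (m = Add(Rational(1, 2), Mul(Rational(1, 6), Pow(Add(-1463, -839), Rational(1, 2)))) = Add(Rational(1, 2), Mul(Rational(1, 6), Pow(-2302, Rational(1, 2)))) = Add(Rational(1, 2), Mul(Rational(1, 6), Mul(I, Pow(2302, Rational(1, 2))))) = Add(Rational(1, 2), Mul(Rational(1, 6), I, Pow(2302, Rational(1, 2)))) ≈ Add(0.50000, Mul(7.9965, I)))
Mul(Add(1112, m), Add(Function('A')(16), -762)) = Mul(Add(1112, Add(Rational(1, 2), Mul(Rational(1, 6), I, Pow(2302, Rational(1, 2))))), Add(16, -762)) = Mul(Add(Rational(2225, 2), Mul(Rational(1, 6), I, Pow(2302, Rational(1, 2)))), -746) = Add(-829925, Mul(Rational(-373, 3), I, Pow(2302, Rational(1, 2))))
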